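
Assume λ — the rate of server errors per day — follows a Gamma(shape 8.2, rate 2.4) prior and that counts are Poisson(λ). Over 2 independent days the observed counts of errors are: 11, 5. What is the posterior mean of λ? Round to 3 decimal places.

Total count ∑xᵢ = 16 over n = 2 days.
Gamma is conjugate to the Poisson likelihood: posterior is Gamma(shape = 8.2+16 = 24.2, rate = 2.4+2 = 4.4).
E[λ | data] = 24.2/4.4 = 5.500.

Posterior mean ≈ 5.500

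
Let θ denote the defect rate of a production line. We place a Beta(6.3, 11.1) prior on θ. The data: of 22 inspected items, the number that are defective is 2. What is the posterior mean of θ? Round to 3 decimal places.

Posterior mean ≈ 0.211

The binomial likelihood is conjugate to the Beta prior: with 2 successes and 20 failures, the posterior is Beta(6.3+2, 11.1+20) = Beta(8.3, 31.1).
E[θ | data] = 8.3/(8.3+31.1) = 0.211.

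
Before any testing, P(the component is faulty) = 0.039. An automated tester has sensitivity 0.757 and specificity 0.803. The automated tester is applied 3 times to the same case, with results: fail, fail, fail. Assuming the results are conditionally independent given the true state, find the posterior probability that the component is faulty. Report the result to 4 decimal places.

Posterior P(H) ≈ 0.6972

Let H be the event that the component is faulty; start with P(H) = 0.039. P('fail'|H) = 0.757, P('fail'|¬H) = 0.197.
Update on result 1 ('fail'): P(H) ← 0.757·0.0390 / (0.757·0.0390 + 0.197·0.9610) = 0.029523/0.21884 = 0.1349.
Update on result 2 ('fail'): P(H) ← 0.757·0.1349 / (0.757·0.1349 + 0.197·0.8651) = 0.10212/0.27255 = 0.3747.
Update on result 3 ('fail'): P(H) ← 0.757·0.3747 / (0.757·0.3747 + 0.197·0.6253) = 0.28365/0.40683 = 0.6972.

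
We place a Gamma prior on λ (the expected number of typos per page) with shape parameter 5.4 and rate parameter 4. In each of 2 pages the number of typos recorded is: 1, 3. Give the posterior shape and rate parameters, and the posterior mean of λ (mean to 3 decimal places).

Posterior: Gamma(shape=9.4, rate=6); mean ≈ 1.567

The Poisson likelihood adds the total count to the shape and the number of exposure periods to the rate. Here ∑xᵢ = 4 and n = 2, so shape 5.4→9.4 and rate 4→6.
Posterior mean = shape/rate = 9.4/6 = 1.567.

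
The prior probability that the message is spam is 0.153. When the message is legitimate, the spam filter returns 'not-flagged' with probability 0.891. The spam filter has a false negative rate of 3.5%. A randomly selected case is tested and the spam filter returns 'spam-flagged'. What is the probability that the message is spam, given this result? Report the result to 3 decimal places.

P(H | E) ≈ 0.615

Write H for 'the message is spam'. Prior odds H:¬H = 0.153/0.847 = 0.18064. For the 'spam-flagged' outcome, the likelihood ratio is 0.965/0.109 = 8.8532.
Posterior odds = 0.18064 × 8.8532 = 1.5992, so P(H|E) = 1.5992/(1+1.5992) = 0.615.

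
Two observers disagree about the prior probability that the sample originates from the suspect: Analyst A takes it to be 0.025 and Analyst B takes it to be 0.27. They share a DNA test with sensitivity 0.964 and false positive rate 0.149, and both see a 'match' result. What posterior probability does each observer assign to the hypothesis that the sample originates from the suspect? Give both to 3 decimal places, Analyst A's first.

P('+'|H) = 0.964, P('+'|¬H) = 0.149.
Analyst A: numerator 0.964·0.025 = 0.024100; evidence = 0.024100+0.149·0.975 = 0.16937; posterior = 0.142.
Analyst B: numerator 0.964·0.27 = 0.26028; evidence = 0.26028+0.149·0.73 = 0.36905; posterior = 0.705.

Analyst A: 0.142; Analyst B: 0.705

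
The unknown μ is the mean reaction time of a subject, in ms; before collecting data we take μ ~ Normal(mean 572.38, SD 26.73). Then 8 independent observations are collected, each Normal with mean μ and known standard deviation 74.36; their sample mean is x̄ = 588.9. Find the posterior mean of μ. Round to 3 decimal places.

Prior precision 1/τ₀² = 1/26.73² = 0.00139959; data precision n/σ² = 8/74.36² = 0.00144681.
Posterior precision = 0.00139959 + 0.00144681 = 0.00284640.
Posterior mean = (0.00139959·572.38 + 0.00144681·588.9) / 0.00284640 = 580.777.

Posterior mean ≈ 580.777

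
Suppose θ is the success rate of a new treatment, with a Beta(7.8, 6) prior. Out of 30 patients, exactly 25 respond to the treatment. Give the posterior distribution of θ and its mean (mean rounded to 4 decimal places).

Observing 25 successes and 5 failures updates Beta(7.8, 6) by adding the success and failure counts to the two shape parameters: α = 7.8+25 = 32.8, β = 6+5 = 11.
Posterior mean = α/(α+β) = 32.8/43.8 = 0.7489.

Posterior: Beta(32.8, 11); mean ≈ 0.7489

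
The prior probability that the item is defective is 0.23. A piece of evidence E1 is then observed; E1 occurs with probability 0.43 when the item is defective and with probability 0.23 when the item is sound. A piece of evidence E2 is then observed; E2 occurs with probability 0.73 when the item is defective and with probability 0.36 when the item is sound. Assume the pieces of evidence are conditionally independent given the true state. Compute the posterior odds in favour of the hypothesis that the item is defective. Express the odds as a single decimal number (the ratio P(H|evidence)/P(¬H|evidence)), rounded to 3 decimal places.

Prior odds = 0.23/(1−0.23) = 0.29870. In log-odds, ln(0.29870) = -1.2083.
Add log likelihood ratios: ln(1.8696) + ln(2.0278) = 1.3326.
Posterior log-odds = 0.12434, so posterior odds = exp(0.12434) = 1.1324.

Posterior odds ≈ 1.132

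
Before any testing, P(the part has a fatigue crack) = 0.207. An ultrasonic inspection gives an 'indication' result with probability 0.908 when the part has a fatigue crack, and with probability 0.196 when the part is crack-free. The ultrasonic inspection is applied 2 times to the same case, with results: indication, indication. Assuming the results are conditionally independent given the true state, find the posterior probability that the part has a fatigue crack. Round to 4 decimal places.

Posterior P(H) ≈ 0.8485

Let H be the event that the part has a fatigue crack; start with P(H) = 0.207. P('indication'|H) = 0.908, P('indication'|¬H) = 0.196.
Update on result 1 ('indication'): P(H) ← 0.908·0.2070 / (0.908·0.2070 + 0.196·0.7930) = 0.18796/0.34338 = 0.5474.
Update on result 2 ('indication'): P(H) ← 0.908·0.5474 / (0.908·0.5474 + 0.196·0.4526) = 0.49701/0.58572 = 0.8485.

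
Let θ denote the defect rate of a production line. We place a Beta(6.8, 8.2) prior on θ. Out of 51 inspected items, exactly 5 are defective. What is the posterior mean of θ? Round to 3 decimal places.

Observing 5 successes and 46 failures updates Beta(6.8, 8.2) by adding the success and failure counts to the two shape parameters: α = 6.8+5 = 11.8, β = 8.2+46 = 54.2.
Posterior mean = α/(α+β) = 11.8/66 = 0.179.

Posterior mean ≈ 0.179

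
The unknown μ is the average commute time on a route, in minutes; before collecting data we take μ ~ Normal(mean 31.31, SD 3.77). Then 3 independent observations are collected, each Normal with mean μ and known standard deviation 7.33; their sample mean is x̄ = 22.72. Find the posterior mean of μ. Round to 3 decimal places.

Prior precision 1/τ₀² = 1/3.77² = 0.0703586; data precision n/σ² = 3/7.33² = 0.0558359.
Posterior precision = 0.0703586 + 0.0558359 = 0.126194.
Posterior mean = (0.0703586·31.31 + 0.0558359·22.72) / 0.126194 = 27.509.

Posterior mean ≈ 27.509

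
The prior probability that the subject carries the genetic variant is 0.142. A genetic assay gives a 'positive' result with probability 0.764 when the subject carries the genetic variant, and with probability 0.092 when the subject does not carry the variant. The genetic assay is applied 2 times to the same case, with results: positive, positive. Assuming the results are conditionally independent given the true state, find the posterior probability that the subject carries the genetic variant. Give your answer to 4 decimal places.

With H the event that the subject carries the genetic variant, the joint likelihood of the observed sequence is P(data|H) = 0.764·0.764 = 0.58370 and P(data|¬H) = 0.092·0.092 = 0.0084640.
Bayes: P(H|data) = 0.142·0.58370 / (0.142·0.58370 + 0.858·0.0084640) = 0.082885/0.090147 = 0.9194.

Posterior P(H) ≈ 0.9194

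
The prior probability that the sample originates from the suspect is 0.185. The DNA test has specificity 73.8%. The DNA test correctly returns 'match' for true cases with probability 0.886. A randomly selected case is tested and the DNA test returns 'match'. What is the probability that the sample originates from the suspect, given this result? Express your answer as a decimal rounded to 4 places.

P(H | E) ≈ 0.4343

Let H be the event that the sample originates from the suspect. P(H) = 0.185, so P(¬H) = 0.815. With E the 'match' result, P(E|H) = 0.886 and P(E|¬H) = 0.262.
P(E) = 0.886·0.185 + 0.262·0.815 = 0.16391 + 0.21353 = 0.37744.
By Bayes' theorem, P(H|E) = 0.16391 / 0.37744 = 0.4343.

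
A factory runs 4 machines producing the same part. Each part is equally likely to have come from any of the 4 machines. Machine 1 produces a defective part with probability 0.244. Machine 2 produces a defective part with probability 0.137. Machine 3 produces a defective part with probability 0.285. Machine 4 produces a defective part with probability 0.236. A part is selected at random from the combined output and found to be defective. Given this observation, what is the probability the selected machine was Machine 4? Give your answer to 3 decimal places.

Posterior probability ≈ 0.262

Tabulate prior·likelihood by source: [1] prior 0.25, lik 0.244, product 0.06100; [2] prior 0.25, lik 0.137, product 0.03425; [3] prior 0.25, lik 0.285, product 0.07125; [4] prior 0.25, lik 0.236, product 0.05900.
Normalizing constant = 0.22550; the posterior for Machine 4 is its product over the sum, 0.05900/0.22550 = 0.262.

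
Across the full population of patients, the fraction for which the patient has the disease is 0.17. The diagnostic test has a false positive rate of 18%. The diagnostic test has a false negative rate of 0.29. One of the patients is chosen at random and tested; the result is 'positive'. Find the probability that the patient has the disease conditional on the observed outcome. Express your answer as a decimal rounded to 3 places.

Let H be the event that the patient has the disease. P(H) = 0.17, so P(¬H) = 0.83. With E the 'positive' result, P(E|H) = 0.71 and P(E|¬H) = 0.18.
P(E) = 0.71·0.17 + 0.18·0.83 = 0.12070 + 0.14940 = 0.27010.
By Bayes' theorem, P(H|E) = 0.12070 / 0.27010 = 0.447.

P(H | E) ≈ 0.447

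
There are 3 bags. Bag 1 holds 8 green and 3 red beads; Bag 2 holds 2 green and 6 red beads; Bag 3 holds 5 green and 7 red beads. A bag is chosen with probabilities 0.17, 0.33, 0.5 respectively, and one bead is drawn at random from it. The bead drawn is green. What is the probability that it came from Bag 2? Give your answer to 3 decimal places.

P(green|Bag 1) = 0.7273; P(green|Bag 2) = 0.25; P(green|Bag 3) = 0.4167.
Prior × likelihood for each source: 0.17·0.7273=0.1236, 0.33·0.25=0.08250, 0.5·0.4167=0.2083. Summing gives P(green) = 0.41447.
P(Bag 2 | green) = 0.08250 / 0.41447 = 0.199.

Posterior probability ≈ 0.199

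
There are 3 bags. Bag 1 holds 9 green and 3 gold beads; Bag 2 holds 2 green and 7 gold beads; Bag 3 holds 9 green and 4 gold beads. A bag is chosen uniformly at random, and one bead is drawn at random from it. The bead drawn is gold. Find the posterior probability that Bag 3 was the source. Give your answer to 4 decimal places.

Posterior probability ≈ 0.2304

Tabulate prior·likelihood by source: [1] prior 0.333333, lik 0.25, product 0.08333; [2] prior 0.333333, lik 0.7778, product 0.2593; [3] prior 0.333333, lik 0.3077, product 0.1026.
Normalizing constant = 0.44516; the posterior for Bag 3 is its product over the sum, 0.1026/0.44516 = 0.2304.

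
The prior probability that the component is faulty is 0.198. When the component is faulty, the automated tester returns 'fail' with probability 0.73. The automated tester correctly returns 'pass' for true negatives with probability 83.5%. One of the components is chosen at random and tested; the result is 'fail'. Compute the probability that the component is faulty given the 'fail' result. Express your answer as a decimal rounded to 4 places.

P(H | E) ≈ 0.5221

Let H be the event that the component is faulty. P(H) = 0.198, so P(¬H) = 0.802. With E the 'fail' result, P(E|H) = 0.73 and P(E|¬H) = 0.165.
P(E) = 0.73·0.198 + 0.165·0.802 = 0.14454 + 0.13233 = 0.27687.
By Bayes' theorem, P(H|E) = 0.14454 / 0.27687 = 0.5221.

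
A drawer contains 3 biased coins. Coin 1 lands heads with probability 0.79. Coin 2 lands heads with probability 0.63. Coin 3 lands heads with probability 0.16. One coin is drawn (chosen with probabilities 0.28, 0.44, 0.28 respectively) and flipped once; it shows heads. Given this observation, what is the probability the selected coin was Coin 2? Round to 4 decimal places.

Posterior probability ≈ 0.5103

Tabulate prior·likelihood by source: [1] prior 0.28, lik 0.79, product 0.2212; [2] prior 0.44, lik 0.63, product 0.2772; [3] prior 0.28, lik 0.16, product 0.04480.
Normalizing constant = 0.54320; the posterior for Coin 2 is its product over the sum, 0.2772/0.54320 = 0.5103.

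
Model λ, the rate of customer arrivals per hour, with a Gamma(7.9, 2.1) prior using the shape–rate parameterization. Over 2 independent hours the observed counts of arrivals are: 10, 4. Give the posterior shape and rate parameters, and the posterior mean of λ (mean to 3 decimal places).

Posterior: Gamma(shape=21.9, rate=4.1); mean ≈ 5.341

The Poisson likelihood adds the total count to the shape and the number of exposure periods to the rate. Here ∑xᵢ = 14 and n = 2, so shape 7.9→21.9 and rate 2.1→4.1.
E[λ | data] = 21.9/4.1 = 5.341.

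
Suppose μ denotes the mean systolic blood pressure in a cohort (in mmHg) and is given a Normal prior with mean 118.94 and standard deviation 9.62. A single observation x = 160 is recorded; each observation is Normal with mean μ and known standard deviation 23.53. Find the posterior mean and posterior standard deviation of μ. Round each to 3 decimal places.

Posterior mean ≈ 124.820; posterior SD ≈ 8.905

With known σ, the Normal prior is conjugate. Weight on the data is w = (n/σ²)/(n/σ² + 1/τ₀²) = 0.00180616/(0.00180616+0.0108056) = 0.14321.
Posterior mean = w·x̄ + (1−w)·μ₀ = 0.14321·160 + 0.85679·118.94 = 124.820. Posterior variance = 1/(0.00180616+0.0108056) = 79.2909, so SD = 8.905.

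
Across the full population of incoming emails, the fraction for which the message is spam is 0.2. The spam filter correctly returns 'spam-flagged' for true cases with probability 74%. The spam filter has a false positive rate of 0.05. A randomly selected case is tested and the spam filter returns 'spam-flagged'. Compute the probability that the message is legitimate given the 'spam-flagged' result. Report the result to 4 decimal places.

Write H for 'the message is spam'. Prior odds H:¬H = 0.2/0.8 = 0.25000. For the 'spam-flagged' outcome, the likelihood ratio is 0.74/0.05 = 14.800.
Posterior odds = 0.25000 × 14.800 = 3.7000, so P(H|E) = 3.7000/(1+3.7000) = 0.7872. Then P(¬H|E) = 1 − 0.7872 = 0.2128.

P(¬H | E) ≈ 0.2128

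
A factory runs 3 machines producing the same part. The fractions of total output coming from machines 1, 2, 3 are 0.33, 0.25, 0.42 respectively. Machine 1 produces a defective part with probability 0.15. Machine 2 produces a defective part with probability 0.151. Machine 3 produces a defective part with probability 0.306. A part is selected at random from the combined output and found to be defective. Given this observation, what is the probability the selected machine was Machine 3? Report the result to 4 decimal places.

Posterior probability ≈ 0.5956

P(defective|M1) = 0.15; P(defective|M2) = 0.151; P(defective|M3) = 0.306.
Prior × likelihood for each source: 0.33·0.15=0.04950, 0.25·0.151=0.03775, 0.42·0.306=0.1285. Summing gives P(defective) = 0.21577.
P(Machine 3 | defective) = 0.1285 / 0.21577 = 0.5956.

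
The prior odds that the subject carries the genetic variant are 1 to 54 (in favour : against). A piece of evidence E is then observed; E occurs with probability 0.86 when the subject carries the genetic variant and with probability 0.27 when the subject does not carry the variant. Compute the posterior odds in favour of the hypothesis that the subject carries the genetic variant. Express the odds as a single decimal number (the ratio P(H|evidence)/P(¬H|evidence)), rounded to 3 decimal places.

Prior odds = 1/54 = 0.018519. In log-odds, ln(0.018519) = -3.9890.
Add log likelihood ratio: ln(3.1852) = 1.1585.
Posterior log-odds = -2.8305, so posterior odds = exp(-2.8305) = 0.058985.

Posterior odds ≈ 0.059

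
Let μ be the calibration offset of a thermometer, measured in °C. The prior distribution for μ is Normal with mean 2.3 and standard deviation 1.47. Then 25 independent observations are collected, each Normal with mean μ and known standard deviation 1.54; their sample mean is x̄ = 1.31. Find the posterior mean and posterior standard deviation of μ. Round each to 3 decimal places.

Posterior mean ≈ 1.352; posterior SD ≈ 0.301

Prior precision 1/τ₀² = 1/1.47² = 0.462770; data precision n/σ² = 25/1.54² = 10.5414.
Posterior precision = 0.462770 + 10.5414 = 11.0042, giving posterior SD = 1/√11.0042 = 0.301.
Posterior mean = (0.462770·2.3 + 10.5414·1.31) / 11.0042 = 1.352.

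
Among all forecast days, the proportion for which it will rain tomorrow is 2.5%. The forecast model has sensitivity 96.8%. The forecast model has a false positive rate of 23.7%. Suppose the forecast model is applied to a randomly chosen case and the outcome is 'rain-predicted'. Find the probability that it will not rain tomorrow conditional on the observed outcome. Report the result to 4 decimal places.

Let H be the event that it will rain tomorrow. P(H) = 0.025, so P(¬H) = 0.975. With E the 'rain-predicted' result, P(E|H) = 0.968 and P(E|¬H) = 0.237.
P(E) = 0.968·0.025 + 0.237·0.975 = 0.024200 + 0.23107 = 0.25527.
By Bayes' theorem, P(H|E) = 0.024200 / 0.25527 = 0.0948. Hence P(¬H|E) = 1 − 0.0948 = 0.9052.

P(¬H | E) ≈ 0.9052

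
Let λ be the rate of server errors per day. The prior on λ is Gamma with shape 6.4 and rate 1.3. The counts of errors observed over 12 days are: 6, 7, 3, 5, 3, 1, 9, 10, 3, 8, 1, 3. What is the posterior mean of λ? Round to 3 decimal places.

Posterior mean ≈ 4.917

Total count ∑xᵢ = 59 over n = 12 days.
Gamma is conjugate to the Poisson likelihood: posterior is Gamma(shape = 6.4+59 = 65.4, rate = 1.3+12 = 13.3).
E[λ | data] = 65.4/13.3 = 4.917.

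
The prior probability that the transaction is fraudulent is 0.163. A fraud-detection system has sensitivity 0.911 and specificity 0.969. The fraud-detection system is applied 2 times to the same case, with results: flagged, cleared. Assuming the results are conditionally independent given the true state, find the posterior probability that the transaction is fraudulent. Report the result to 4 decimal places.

With H the event that the transaction is fraudulent, the joint likelihood of the observed sequence is P(data|H) = 0.911·0.089 = 0.081079 and P(data|¬H) = 0.031·0.969 = 0.030039.
Bayes: P(H|data) = 0.163·0.081079 / (0.163·0.081079 + 0.837·0.030039) = 0.013216/0.038359 = 0.3445.

Posterior P(H) ≈ 0.3445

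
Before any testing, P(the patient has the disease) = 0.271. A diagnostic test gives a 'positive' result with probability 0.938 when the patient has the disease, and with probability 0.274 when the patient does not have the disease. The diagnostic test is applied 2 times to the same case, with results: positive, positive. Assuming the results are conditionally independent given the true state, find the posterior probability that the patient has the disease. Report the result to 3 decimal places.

Posterior P(H) ≈ 0.813

Let H be the event that the patient has the disease; start with P(H) = 0.271. P('positive'|H) = 0.938, P('positive'|¬H) = 0.274.
Update on result 1 ('positive'): P(H) ← 0.938·0.2710 / (0.938·0.2710 + 0.274·0.7290) = 0.25420/0.45394 = 0.5600.
Update on result 2 ('positive'): P(H) ← 0.938·0.5600 / (0.938·0.5600 + 0.274·0.4400) = 0.52526/0.64582 = 0.8133.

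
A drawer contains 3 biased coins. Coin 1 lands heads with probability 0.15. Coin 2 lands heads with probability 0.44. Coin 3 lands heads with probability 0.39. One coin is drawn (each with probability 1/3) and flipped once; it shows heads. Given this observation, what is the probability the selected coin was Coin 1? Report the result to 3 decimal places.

P(heads|C1) = 0.15; P(heads|C2) = 0.44; P(heads|C3) = 0.39.
Prior × likelihood for each source: 0.333333·0.15=0.05000, 0.333333·0.44=0.1467, 0.333333·0.39=0.1300. Summing gives P(heads) = 0.32667.
P(Coin 1 | heads) = 0.05000 / 0.32667 = 0.153.

Posterior probability ≈ 0.153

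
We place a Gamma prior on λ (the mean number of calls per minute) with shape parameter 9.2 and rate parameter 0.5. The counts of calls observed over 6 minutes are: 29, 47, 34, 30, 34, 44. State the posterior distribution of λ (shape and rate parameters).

The Poisson likelihood adds the total count to the shape and the number of exposure periods to the rate. Here ∑xᵢ = 218 and n = 6, so shape 9.2→227.2 and rate 0.5→6.5.

Posterior: Gamma(shape=227.2, rate=6.5)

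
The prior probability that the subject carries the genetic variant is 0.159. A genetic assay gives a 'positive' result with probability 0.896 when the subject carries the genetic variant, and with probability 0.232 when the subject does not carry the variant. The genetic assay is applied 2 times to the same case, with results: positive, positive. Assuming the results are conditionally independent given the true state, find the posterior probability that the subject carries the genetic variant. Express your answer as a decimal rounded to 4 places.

Let H be the event that the subject carries the genetic variant; start with P(H) = 0.159. P('positive'|H) = 0.896, P('positive'|¬H) = 0.232.
Update on result 1 ('positive'): P(H) ← 0.896·0.1590 / (0.896·0.1590 + 0.232·0.8410) = 0.14246/0.33758 = 0.4220.
Update on result 2 ('positive'): P(H) ← 0.896·0.4220 / (0.896·0.4220 + 0.232·0.5780) = 0.37813/0.51222 = 0.7382.

Posterior P(H) ≈ 0.7382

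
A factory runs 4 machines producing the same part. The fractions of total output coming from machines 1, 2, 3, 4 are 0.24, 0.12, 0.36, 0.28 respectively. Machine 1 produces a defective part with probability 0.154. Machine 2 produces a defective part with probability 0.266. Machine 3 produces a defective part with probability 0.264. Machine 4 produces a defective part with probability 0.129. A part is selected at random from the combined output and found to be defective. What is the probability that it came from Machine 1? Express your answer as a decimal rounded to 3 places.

Posterior probability ≈ 0.185

P(defective|M1) = 0.154; P(defective|M2) = 0.266; P(defective|M3) = 0.264; P(defective|M4) = 0.129.
Prior × likelihood for each source: 0.24·0.154=0.03696, 0.12·0.266=0.03192, 0.36·0.264=0.09504, 0.28·0.129=0.03612. Summing gives P(defective) = 0.20004.
P(Machine 1 | defective) = 0.03696 / 0.20004 = 0.185.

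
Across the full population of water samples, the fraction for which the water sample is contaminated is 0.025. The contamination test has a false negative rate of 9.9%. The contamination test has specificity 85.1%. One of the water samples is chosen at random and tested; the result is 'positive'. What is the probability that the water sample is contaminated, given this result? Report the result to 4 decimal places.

P(H | E) ≈ 0.1342

Write H for 'the water sample is contaminated'. Prior odds H:¬H = 0.025/0.975 = 0.025641. For the 'positive' outcome, the likelihood ratio is 0.901/0.149 = 6.0470.
Posterior odds = 0.025641 × 6.0470 = 0.15505, so P(H|E) = 0.15505/(1+0.15505) = 0.1342.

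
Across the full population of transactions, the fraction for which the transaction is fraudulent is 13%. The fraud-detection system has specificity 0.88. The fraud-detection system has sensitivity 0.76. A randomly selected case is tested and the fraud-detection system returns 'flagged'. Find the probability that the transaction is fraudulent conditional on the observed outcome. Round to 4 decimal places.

P(H | E) ≈ 0.4862

Let H be the event that the transaction is fraudulent. P(H) = 0.13, so P(¬H) = 0.87. With E the 'flagged' result, P(E|H) = 0.76 and P(E|¬H) = 0.12.
P(E) = 0.76·0.13 + 0.12·0.87 = 0.098800 + 0.10440 = 0.20320.
By Bayes' theorem, P(H|E) = 0.098800 / 0.20320 = 0.4862.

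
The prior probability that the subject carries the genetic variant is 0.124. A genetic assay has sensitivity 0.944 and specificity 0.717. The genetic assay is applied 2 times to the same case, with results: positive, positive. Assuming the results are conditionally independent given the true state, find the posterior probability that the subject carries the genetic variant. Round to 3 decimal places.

With H the event that the subject carries the genetic variant, the joint likelihood of the observed sequence is P(data|H) = 0.944·0.944 = 0.89114 and P(data|¬H) = 0.283·0.283 = 0.080089.
Bayes: P(H|data) = 0.124·0.89114 / (0.124·0.89114 + 0.876·0.080089) = 0.11050/0.18066 = 0.6117.

Posterior P(H) ≈ 0.612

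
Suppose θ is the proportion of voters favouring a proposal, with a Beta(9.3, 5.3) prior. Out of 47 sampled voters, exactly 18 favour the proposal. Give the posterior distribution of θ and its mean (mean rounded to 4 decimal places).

Posterior: Beta(27.3, 34.3); mean ≈ 0.4432

The binomial likelihood is conjugate to the Beta prior: with 18 successes and 29 failures, the posterior is Beta(9.3+18, 5.3+29) = Beta(27.3, 34.3).
E[θ | data] = 27.3/(27.3+34.3) = 0.4432.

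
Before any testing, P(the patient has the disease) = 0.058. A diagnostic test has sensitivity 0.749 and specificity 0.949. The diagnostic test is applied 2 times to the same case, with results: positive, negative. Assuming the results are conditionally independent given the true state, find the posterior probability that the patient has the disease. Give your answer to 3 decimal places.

Let H be the event that the patient has the disease; start with P(H) = 0.058. P('positive'|H) = 0.749, P('positive'|¬H) = 0.051.
Update on result 1 ('positive'): P(H) ← 0.749·0.0580 / (0.749·0.0580 + 0.051·0.9420) = 0.043442/0.091484 = 0.4749.
Update on result 2 ('negative'): P(H) ← 0.251·0.4749 / (0.251·0.4749 + 0.949·0.5251) = 0.11919/0.61755 = 0.1930.

Posterior P(H) ≈ 0.193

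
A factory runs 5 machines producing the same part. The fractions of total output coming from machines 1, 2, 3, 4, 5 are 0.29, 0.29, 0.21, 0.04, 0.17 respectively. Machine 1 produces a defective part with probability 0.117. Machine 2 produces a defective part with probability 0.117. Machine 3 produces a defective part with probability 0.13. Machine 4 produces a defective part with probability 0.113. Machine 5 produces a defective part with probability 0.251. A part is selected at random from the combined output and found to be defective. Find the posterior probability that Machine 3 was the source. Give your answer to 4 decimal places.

P(defective|M1) = 0.117; P(defective|M2) = 0.117; P(defective|M3) = 0.13; P(defective|M4) = 0.113; P(defective|M5) = 0.251.
Prior × likelihood for each source: 0.29·0.117=0.03393, 0.29·0.117=0.03393, 0.21·0.13=0.02730, 0.04·0.113=0.004520, 0.17·0.251=0.04267. Summing gives P(defective) = 0.14235.
P(Machine 3 | defective) = 0.02730 / 0.14235 = 0.1918.

Posterior probability ≈ 0.1918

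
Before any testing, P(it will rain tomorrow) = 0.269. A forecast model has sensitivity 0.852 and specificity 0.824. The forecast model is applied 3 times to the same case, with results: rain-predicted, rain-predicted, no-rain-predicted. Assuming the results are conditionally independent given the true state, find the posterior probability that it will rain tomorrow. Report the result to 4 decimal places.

With H the event that it will rain tomorrow, the joint likelihood of the observed sequence is P(data|H) = 0.852·0.852·0.148 = 0.10743 and P(data|¬H) = 0.176·0.176·0.824 = 0.025524.
Bayes: P(H|data) = 0.269·0.10743 / (0.269·0.10743 + 0.731·0.025524) = 0.028900/0.047558 = 0.6077.

Posterior P(H) ≈ 0.6077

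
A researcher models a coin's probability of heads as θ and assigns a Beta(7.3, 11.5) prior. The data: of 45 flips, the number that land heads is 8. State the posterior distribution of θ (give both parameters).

The binomial likelihood is conjugate to the Beta prior: with 8 successes and 37 failures, the posterior is Beta(7.3+8, 11.5+37) = Beta(15.3, 48.5).

Posterior: Beta(15.3, 48.5)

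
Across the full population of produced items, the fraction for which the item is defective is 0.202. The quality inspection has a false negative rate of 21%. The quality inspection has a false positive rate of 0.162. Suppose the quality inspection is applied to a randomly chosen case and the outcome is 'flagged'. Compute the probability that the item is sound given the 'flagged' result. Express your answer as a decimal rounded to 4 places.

Let H be the event that the item is defective. P(H) = 0.202, so P(¬H) = 0.798. With E the 'flagged' result, P(E|H) = 0.79 and P(E|¬H) = 0.162.
P(E) = 0.79·0.202 + 0.162·0.798 = 0.15958 + 0.12928 = 0.28886.
By Bayes' theorem, P(H|E) = 0.15958 / 0.28886 = 0.5525. Hence P(¬H|E) = 1 − 0.5525 = 0.4475.

P(¬H | E) ≈ 0.4475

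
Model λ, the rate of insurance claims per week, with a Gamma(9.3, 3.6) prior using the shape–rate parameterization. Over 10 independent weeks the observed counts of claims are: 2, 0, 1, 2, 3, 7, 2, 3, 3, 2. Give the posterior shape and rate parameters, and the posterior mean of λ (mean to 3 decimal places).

Posterior: Gamma(shape=34.3, rate=13.6); mean ≈ 2.522

Total count ∑xᵢ = 25 over n = 10 weeks.
Gamma is conjugate to the Poisson likelihood: posterior is Gamma(shape = 9.3+25 = 34.3, rate = 3.6+10 = 13.6).
Posterior mean = shape/rate = 34.3/13.6 = 2.522.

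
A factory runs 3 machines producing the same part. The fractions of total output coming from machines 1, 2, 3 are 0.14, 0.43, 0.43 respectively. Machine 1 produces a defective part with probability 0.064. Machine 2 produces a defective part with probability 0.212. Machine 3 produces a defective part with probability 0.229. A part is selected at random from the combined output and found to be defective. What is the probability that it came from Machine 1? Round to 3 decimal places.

Tabulate prior·likelihood by source: [1] prior 0.14, lik 0.064, product 0.008960; [2] prior 0.43, lik 0.212, product 0.09116; [3] prior 0.43, lik 0.229, product 0.09847.
Normalizing constant = 0.19859; the posterior for Machine 1 is its product over the sum, 0.008960/0.19859 = 0.045.

Posterior probability ≈ 0.045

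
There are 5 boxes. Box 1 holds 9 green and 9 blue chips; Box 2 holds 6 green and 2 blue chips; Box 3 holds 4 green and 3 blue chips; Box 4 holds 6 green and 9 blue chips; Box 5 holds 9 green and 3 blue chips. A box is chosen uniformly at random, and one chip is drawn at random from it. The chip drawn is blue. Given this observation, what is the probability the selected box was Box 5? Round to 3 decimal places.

Posterior probability ≈ 0.123

P(blue|Box 1) = 0.5; P(blue|Box 2) = 0.25; P(blue|Box 3) = 0.4286; P(blue|Box 4) = 0.6; P(blue|Box 5) = 0.25.
Prior × likelihood for each source: 0.2·0.5=0.1000, 0.2·0.25=0.05000, 0.2·0.4286=0.08571, 0.2·0.6=0.1200, 0.2·0.25=0.05000. Summing gives P(blue) = 0.40571.
P(Box 5 | blue) = 0.05000 / 0.40571 = 0.123.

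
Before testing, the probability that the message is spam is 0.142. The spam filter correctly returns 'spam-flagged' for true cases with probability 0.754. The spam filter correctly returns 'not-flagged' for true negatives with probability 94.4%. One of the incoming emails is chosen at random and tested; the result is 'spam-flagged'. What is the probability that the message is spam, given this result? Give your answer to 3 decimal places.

P(H | E) ≈ 0.690

Let H be the event that the message is spam. P(H) = 0.142, so P(¬H) = 0.858. With E the 'spam-flagged' result, P(E|H) = 0.754 and P(E|¬H) = 0.056.
P(E) = 0.754·0.142 + 0.056·0.858 = 0.10707 + 0.048048 = 0.15512.
By Bayes' theorem, P(H|E) = 0.10707 / 0.15512 = 0.690.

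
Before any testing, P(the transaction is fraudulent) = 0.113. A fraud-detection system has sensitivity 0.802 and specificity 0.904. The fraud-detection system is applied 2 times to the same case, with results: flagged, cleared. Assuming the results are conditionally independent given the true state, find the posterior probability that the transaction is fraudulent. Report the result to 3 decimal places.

Posterior P(H) ≈ 0.189

With H the event that the transaction is fraudulent, the joint likelihood of the observed sequence is P(data|H) = 0.802·0.198 = 0.15880 and P(data|¬H) = 0.096·0.904 = 0.086784.
Bayes: P(H|data) = 0.113·0.15880 / (0.113·0.15880 + 0.887·0.086784) = 0.017944/0.094921 = 0.1890.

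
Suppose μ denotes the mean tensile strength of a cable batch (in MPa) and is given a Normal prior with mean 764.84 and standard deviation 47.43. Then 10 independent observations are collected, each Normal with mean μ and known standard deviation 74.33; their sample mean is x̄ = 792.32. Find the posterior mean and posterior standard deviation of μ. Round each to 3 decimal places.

Posterior mean ≈ 786.902; posterior SD ≈ 21.061

Prior precision 1/τ₀² = 1/47.43² = 0.00044452; data precision n/σ² = 10/74.33² = 0.00180997.
Posterior precision = 0.00044452 + 0.00180997 = 0.00225449, giving posterior SD = 1/√0.00225449 = 21.061.
Posterior mean = (0.00044452·764.84 + 0.00180997·792.32) / 0.00225449 = 786.902.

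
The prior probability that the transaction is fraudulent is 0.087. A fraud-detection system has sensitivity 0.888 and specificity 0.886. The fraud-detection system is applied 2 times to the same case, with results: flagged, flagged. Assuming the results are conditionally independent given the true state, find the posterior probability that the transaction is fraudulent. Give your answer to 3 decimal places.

Posterior P(H) ≈ 0.853

With H the event that the transaction is fraudulent, the joint likelihood of the observed sequence is P(data|H) = 0.888·0.888 = 0.78854 and P(data|¬H) = 0.114·0.114 = 0.012996.
Bayes: P(H|data) = 0.087·0.78854 / (0.087·0.78854 + 0.913·0.012996) = 0.068603/0.080469 = 0.8525.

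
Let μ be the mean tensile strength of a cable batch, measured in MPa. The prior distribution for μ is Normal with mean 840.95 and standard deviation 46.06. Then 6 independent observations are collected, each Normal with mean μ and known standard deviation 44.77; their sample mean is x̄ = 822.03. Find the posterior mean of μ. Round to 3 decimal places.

Prior precision 1/τ₀² = 1/46.06² = 0.00047136; data precision n/σ² = 6/44.77² = 0.00299348.
Posterior precision = 0.00047136 + 0.00299348 = 0.00346484.
Posterior mean = (0.00047136·840.95 + 0.00299348·822.03) / 0.00346484 = 824.604.

Posterior mean ≈ 824.604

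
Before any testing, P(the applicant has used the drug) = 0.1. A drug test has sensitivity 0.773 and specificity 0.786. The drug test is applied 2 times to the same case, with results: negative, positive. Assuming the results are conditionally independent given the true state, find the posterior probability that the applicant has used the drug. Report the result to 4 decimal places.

Posterior P(H) ≈ 0.1039

Let H be the event that the applicant has used the drug; start with P(H) = 0.1. P('positive'|H) = 0.773, P('positive'|¬H) = 0.214.
Update on result 1 ('negative'): P(H) ← 0.227·0.1000 / (0.227·0.1000 + 0.786·0.9000) = 0.022700/0.73010 = 0.0311.
Update on result 2 ('positive'): P(H) ← 0.773·0.0311 / (0.773·0.0311 + 0.214·0.9689) = 0.024034/0.23138 = 0.1039.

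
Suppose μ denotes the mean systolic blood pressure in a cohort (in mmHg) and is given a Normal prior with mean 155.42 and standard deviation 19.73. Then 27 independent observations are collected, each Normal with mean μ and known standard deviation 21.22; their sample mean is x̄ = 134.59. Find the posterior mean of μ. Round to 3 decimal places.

With known σ, the Normal prior is conjugate. Weight on the data is w = (n/σ²)/(n/σ² + 1/τ₀²) = 0.0599616/(0.0599616+0.00256889) = 0.95892.
Posterior mean = w·x̄ + (1−w)·μ₀ = 0.95892·134.59 + 0.041082·155.42 = 135.446.

Posterior mean ≈ 135.446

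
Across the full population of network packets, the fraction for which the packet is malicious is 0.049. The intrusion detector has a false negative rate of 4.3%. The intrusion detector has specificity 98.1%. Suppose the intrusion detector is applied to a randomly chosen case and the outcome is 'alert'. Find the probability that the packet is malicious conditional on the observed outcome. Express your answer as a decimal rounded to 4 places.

P(H | E) ≈ 0.7219

Write H for 'the packet is malicious'. Prior odds H:¬H = 0.049/0.951 = 0.051525. For the 'alert' outcome, the likelihood ratio is 0.957/0.019 = 50.368.
Posterior odds = 0.051525 × 50.368 = 2.5952, so P(H|E) = 2.5952/(1+2.5952) = 0.7219.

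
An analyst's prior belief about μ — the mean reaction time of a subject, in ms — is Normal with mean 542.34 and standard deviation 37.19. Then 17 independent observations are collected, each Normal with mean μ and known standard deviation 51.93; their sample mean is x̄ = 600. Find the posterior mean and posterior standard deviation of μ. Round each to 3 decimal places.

With known σ, the Normal prior is conjugate. Weight on the data is w = (n/σ²)/(n/σ² + 1/τ₀²) = 0.00630394/(0.00630394+0.00072302) = 0.89711.
Posterior mean = w·x̄ + (1−w)·μ₀ = 0.89711·600 + 0.10289·542.34 = 594.067. Posterior variance = 1/(0.00630394+0.00072302) = 142.309, so SD = 11.929.

Posterior mean ≈ 594.067; posterior SD ≈ 11.929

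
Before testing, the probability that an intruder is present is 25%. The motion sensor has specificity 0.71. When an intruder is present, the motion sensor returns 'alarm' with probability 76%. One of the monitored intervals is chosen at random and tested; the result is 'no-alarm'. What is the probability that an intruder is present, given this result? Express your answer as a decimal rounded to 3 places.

P(H | E) ≈ 0.101

Let H be the event that an intruder is present. P(H) = 0.25, so P(¬H) = 0.75. With E the 'no-alarm' result, P(E|H) = 0.24 and P(E|¬H) = 0.71.
P(E) = 0.24·0.25 + 0.71·0.75 = 0.060000 + 0.53250 = 0.59250.
By Bayes' theorem, P(H|E) = 0.060000 / 0.59250 = 0.101.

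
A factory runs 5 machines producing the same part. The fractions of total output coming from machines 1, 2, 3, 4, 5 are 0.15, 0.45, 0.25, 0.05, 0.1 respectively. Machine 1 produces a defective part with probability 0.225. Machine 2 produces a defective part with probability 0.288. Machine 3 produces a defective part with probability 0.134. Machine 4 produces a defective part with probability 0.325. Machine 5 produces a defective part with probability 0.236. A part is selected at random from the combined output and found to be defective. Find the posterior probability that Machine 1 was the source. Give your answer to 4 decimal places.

P(defective|M1) = 0.225; P(defective|M2) = 0.288; P(defective|M3) = 0.134; P(defective|M4) = 0.325; P(defective|M5) = 0.236.
Prior × likelihood for each source: 0.15·0.225=0.03375, 0.45·0.288=0.1296, 0.25·0.134=0.03350, 0.05·0.325=0.01625, 0.1·0.236=0.02360. Summing gives P(defective) = 0.23670.
P(Machine 1 | defective) = 0.03375 / 0.23670 = 0.1426.

Posterior probability ≈ 0.1426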